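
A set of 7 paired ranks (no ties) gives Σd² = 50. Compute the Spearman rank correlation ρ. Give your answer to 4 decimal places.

ρ = 1 − 6Σd² / [n(n²−1)] = 1 − 6×50 / (7×48)
  = 1 − 300/336 = 1 − 0.89286 ≈ 0.1071

0.1071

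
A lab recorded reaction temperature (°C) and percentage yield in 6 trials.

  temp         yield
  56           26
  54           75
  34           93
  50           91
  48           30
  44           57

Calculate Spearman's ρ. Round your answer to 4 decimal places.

Rank temp: 6, 5, 1, 4, 3, 2
Rank yield: 1, 4, 6, 5, 2, 3
d = rank(temp) − rank(yield): 5, 1, -5, -1, 1, -1; Σd² = 54
ρ = 1 − 6Σd² / [n(n²−1)] = 1 − 6×54 / (6×35) = 1 − 324/210 ≈ -0.5429

-0.5429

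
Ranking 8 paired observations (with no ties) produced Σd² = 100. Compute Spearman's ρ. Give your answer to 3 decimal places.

-0.190

ρ = 1 − 6Σd² / [n(n²−1)] = 1 − 6×100 / (8×63)
  = 1 − 600/504 = 1 − 1.1905 ≈ -0.190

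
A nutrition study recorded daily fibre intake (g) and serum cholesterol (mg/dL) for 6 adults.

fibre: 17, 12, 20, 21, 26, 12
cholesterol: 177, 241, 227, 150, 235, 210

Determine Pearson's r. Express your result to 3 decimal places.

n = 6, Σx = 108, Σy = 1240, Σx² = 2094, Σy² = 262764, Σxy = 22221
nΣxy − ΣxΣy = 133326 − 133920 = -594
nΣx² − (Σx)² = 12564 − 11664 = 900; nΣy² − (Σy)² = 1576584 − 1537600 = 38984
r = -594 / √(900 × 38984) = -594 / 5923.3099 ≈ -0.100

-0.100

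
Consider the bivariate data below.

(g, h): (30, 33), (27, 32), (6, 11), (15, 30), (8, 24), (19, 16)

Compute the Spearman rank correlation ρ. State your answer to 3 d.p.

Rank g: 6, 5, 1, 3, 2, 4
Rank h: 6, 5, 1, 4, 3, 2
d = rank(g) − rank(h): 0, 0, 0, -1, -1, 2; Σd² = 6
ρ = 1 − 6Σd² / [n(n²−1)] = 1 − 6×6 / (6×35) = 1 − 36/210 ≈ 0.829

0.829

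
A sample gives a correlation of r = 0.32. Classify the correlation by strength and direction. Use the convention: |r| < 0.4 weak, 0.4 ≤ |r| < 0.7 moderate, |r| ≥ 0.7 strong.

weak positive

r = 0.32 > 0 so the relationship is positive.
|r| = 0.32, which falls in the weak range.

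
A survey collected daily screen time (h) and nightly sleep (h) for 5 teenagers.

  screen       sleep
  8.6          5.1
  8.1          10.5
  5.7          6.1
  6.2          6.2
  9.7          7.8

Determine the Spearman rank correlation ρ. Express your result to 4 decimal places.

Rank screen: 4, 3, 1, 2, 5
Rank sleep: 1, 5, 2, 3, 4
d = rank(screen) − rank(sleep): 3, -2, -1, -1, 1; Σd² = 16
ρ = 1 − 6Σd² / [n(n²−1)] = 1 − 6×16 / (5×24) = 1 − 96/120 ≈ 0.2000

0.2000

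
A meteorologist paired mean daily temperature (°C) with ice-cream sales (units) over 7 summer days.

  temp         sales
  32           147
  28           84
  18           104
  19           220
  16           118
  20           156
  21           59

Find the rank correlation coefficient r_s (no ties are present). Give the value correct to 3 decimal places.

Rank temp: 7, 6, 2, 3, 1, 4, 5
Rank sales: 5, 2, 3, 7, 4, 6, 1
d = rank(temp) − rank(sales): 2, 4, -1, -4, -3, -2, 4; Σd² = 66
ρ = 1 − 6Σd² / [n(n²−1)] = 1 − 6×66 / (7×48) = 1 − 396/336 ≈ -0.179

-0.179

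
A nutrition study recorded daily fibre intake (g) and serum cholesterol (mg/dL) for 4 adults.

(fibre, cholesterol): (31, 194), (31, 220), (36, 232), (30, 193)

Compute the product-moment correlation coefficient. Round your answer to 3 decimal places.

0.812

n = 4, Σx = 128, Σy = 839, Σx² = 4118, Σy² = 177109, Σxy = 26976
nΣxy − ΣxΣy = 107904 − 107392 = 512
nΣx² − (Σx)² = 16472 − 16384 = 88; nΣy² − (Σy)² = 708436 − 703921 = 4515
r = 512 / √(88 × 4515) = 512 / 630.3332 ≈ 0.812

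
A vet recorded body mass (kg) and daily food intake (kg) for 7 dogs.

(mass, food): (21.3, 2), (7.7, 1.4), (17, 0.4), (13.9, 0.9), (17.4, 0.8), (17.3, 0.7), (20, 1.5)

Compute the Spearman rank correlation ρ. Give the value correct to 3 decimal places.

Rank mass: 7, 1, 3, 2, 5, 4, 6
Rank food: 7, 5, 1, 4, 3, 2, 6
d = rank(mass) − rank(food): 0, -4, 2, -2, 2, 2, 0; Σd² = 32
ρ = 1 − 6Σd² / [n(n²−1)] = 1 − 6×32 / (7×48) = 1 − 192/336 ≈ 0.429

0.429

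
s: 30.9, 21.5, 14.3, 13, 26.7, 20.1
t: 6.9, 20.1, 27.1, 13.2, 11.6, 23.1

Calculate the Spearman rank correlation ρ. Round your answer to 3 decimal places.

Rank s: 6, 4, 2, 1, 5, 3
Rank t: 1, 4, 6, 3, 2, 5
d = rank(s) − rank(t): 5, 0, -4, -2, 3, -2; Σd² = 58
ρ = 1 − 6Σd² / [n(n²−1)] = 1 − 6×58 / (6×35) = 1 − 348/210 ≈ -0.657

-0.657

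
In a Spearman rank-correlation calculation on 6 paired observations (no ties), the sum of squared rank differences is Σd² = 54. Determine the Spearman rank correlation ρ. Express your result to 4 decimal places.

-0.5429

ρ = 1 − 6Σd² / [n(n²−1)] = 1 − 6×54 / (6×35)
  = 1 − 324/210 = 1 − 1.54286 ≈ -0.5429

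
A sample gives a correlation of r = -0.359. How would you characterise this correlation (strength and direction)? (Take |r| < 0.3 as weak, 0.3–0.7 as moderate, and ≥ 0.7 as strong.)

r = -0.359 < 0 so the relationship is negative.
|r| = 0.359, which falls in the moderate range.

moderate negative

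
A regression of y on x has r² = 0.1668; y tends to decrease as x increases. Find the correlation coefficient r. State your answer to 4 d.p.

|r| = √0.1668 = 0.4084
The association is negative, so r = −0.4084.

-0.4084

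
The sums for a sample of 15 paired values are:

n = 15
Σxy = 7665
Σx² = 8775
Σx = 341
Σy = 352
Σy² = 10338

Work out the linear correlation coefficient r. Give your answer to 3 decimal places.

-0.231

r = (nΣxy − ΣxΣy) / √[(nΣx² − (Σx)²)(nΣy² − (Σy)²)]
Numerator: 15×7665 − 341×352 = -5057
Denominator: √[(131625 − 116281)(155070 − 123904)] = √[15344 × 31166] = 21868.0384
r = -5057 / 21868.0384 ≈ -0.231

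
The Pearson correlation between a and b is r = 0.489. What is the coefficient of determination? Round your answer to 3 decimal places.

0.239

r² = (0.489)² = 0.239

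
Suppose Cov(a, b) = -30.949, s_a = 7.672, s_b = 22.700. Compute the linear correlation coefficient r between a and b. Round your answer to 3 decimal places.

r = Cov(a,b) / (s_a · s_b) = -30.949 / (7.672 × 22.700)
  = -30.949 / 174.1544 ≈ -0.178

-0.178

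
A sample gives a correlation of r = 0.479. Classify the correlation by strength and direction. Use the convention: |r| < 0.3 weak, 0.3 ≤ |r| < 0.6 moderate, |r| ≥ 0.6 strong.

moderate positive

r = 0.479 > 0 so the relationship is positive.
|r| = 0.479, which falls in the moderate range.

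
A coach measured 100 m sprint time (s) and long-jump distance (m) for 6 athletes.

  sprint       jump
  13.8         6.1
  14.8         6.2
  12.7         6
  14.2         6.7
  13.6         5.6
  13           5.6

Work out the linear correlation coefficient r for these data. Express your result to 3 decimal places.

0.568

n = 6, Σx = 82.1, Σy = 36.2, Σx² = 1126.37, Σy² = 219.26, Σxy = 496.24
nΣxy − ΣxΣy = 2977.44 − 2972.02 = 5.42
nΣx² − (Σx)² = 6758.22 − 6740.41 = 17.81; nΣy² − (Σy)² = 1315.56 − 1310.44 = 5.12
r = 5.42 / √(17.81 × 5.12) = 5.42 / 9.5492 ≈ 0.568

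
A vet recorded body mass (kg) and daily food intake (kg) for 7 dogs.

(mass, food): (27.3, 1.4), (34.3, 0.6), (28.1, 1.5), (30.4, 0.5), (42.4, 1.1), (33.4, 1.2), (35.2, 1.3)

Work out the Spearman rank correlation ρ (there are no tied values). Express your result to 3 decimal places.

-0.429

Rank mass: 1, 5, 2, 3, 7, 4, 6
Rank food: 6, 2, 7, 1, 3, 4, 5
d = rank(mass) − rank(food): -5, 3, -5, 2, 4, 0, 1; Σd² = 80
ρ = 1 − 6Σd² / [n(n²−1)] = 1 − 6×80 / (7×48) = 1 − 480/336 ≈ -0.429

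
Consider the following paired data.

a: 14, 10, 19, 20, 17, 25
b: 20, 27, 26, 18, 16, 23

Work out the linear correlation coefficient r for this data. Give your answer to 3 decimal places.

n = 6, Σa = 105, Σb = 130, Σa² = 1971, Σb² = 2914, Σab = 2251
nΣab − ΣaΣb = 13506 − 13650 = -144
nΣa² − (Σa)² = 11826 − 11025 = 801; nΣb² − (Σb)² = 17484 − 16900 = 584
r = -144 / √(801 × 584) = -144 / 683.9474 ≈ -0.211

-0.211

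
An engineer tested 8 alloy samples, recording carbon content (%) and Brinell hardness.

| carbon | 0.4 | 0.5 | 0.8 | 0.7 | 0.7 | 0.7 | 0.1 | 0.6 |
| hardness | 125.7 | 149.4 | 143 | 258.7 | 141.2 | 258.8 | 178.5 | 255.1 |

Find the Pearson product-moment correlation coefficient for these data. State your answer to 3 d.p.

0.234

n = 8, Σx = 4.5, Σy = 1510.4, Σx² = 2.89, Σy² = 309348.68, Σxy = 871.38
nΣxy − ΣxΣy = 6971.04 − 6796.8 = 174.24
nΣx² − (Σx)² = 23.12 − 20.25 = 2.87; nΣy² − (Σy)² = 2474789.44 − 2281308.16 = 193481.28
r = 174.24 / √(2.87 × 193481.28) = 174.24 / 745.1787 ≈ 0.234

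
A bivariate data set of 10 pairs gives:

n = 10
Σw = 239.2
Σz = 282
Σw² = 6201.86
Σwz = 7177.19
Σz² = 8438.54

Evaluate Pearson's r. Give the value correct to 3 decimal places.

0.894

r = (nΣwz − ΣwΣz) / √[(nΣw² − (Σw)²)(nΣz² − (Σz)²)]
Numerator: 10×7177.19 − 239.2×282 = 4317.5
Denominator: √[(62018.6 − 57216.64)(84385.4 − 79524)] = √[4801.96 × 4861.4] = 4831.5886
r = 4317.5 / 4831.5886 ≈ 0.894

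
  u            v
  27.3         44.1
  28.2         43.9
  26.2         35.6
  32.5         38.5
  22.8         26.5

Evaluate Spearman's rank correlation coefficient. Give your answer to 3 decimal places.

Rank u: 3, 4, 2, 5, 1
Rank v: 5, 4, 2, 3, 1
d = rank(u) − rank(v): -2, 0, 0, 2, 0; Σd² = 8
ρ = 1 − 6Σd² / [n(n²−1)] = 1 − 6×8 / (5×24) = 1 − 48/120 ≈ 0.600

0.600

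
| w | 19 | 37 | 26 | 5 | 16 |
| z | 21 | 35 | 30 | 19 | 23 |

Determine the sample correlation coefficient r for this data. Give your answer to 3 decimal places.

n = 5, Σw = 103, Σz = 128, Σw² = 2687, Σz² = 3456, Σwz = 2937
nΣwz − ΣwΣz = 14685 − 13184 = 1501
nΣw² − (Σw)² = 13435 − 10609 = 2826; nΣz² − (Σz)² = 17280 − 16384 = 896
r = 1501 / √(2826 × 896) = 1501 / 1591.2561 ≈ 0.943

0.943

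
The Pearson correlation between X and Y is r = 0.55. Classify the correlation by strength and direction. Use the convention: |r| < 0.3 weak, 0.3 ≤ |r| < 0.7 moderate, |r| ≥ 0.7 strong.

r = 0.55 > 0 so the relationship is positive.
|r| = 0.55, which falls in the moderate range.

moderate positive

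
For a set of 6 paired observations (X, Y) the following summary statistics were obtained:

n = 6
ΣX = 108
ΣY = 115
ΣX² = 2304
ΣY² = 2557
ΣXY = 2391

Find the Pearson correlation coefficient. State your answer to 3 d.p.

0.901

r = (nΣXY − ΣXΣY) / √[(nΣX² − (ΣX)²)(nΣY² − (ΣY)²)]
Numerator: 6×2391 − 108×115 = 1926
Denominator: √[(13824 − 11664)(15342 − 13225)] = √[2160 × 2117] = 2138.3919
r = 1926 / 2138.3919 ≈ 0.901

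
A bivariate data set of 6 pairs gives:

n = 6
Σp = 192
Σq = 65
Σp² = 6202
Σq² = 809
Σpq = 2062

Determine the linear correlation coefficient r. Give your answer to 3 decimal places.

r = (nΣpq − ΣpΣq) / √[(nΣp² − (Σp)²)(nΣq² − (Σq)²)]
Numerator: 6×2062 − 192×65 = -108
Denominator: √[(37212 − 36864)(4854 − 4225)] = √[348 × 629] = 467.8590
r = -108 / 467.8590 ≈ -0.231

-0.231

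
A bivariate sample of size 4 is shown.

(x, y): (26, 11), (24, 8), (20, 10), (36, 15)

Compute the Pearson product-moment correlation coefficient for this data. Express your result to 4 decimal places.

n = 4, Σx = 106, Σy = 44, Σx² = 2948, Σy² = 510, Σxy = 1218
nΣxy − ΣxΣy = 4872 − 4664 = 208
nΣx² − (Σx)² = 11792 − 11236 = 556; nΣy² − (Σy)² = 2040 − 1936 = 104
r = 208 / √(556 × 104) = 208 / 240.4662 ≈ 0.8650

0.8650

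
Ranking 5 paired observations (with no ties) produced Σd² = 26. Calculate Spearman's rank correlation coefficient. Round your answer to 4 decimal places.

ρ = 1 − 6Σd² / [n(n²−1)] = 1 − 6×26 / (5×24)
  = 1 − 156/120 = 1 − 1.30000 ≈ -0.3000

-0.3000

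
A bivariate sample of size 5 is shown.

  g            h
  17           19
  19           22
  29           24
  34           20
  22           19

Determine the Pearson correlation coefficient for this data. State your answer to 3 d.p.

0.295

n = 5, Σg = 121, Σh = 104, Σg² = 3131, Σh² = 2182, Σgh = 2535
nΣgh − ΣgΣh = 12675 − 12584 = 91
nΣg² − (Σg)² = 15655 − 14641 = 1014; nΣh² − (Σh)² = 10910 − 10816 = 94
r = 91 / √(1014 × 94) = 91 / 308.7329 ≈ 0.295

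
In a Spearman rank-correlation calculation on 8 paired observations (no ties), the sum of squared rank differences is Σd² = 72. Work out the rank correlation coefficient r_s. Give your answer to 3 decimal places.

ρ = 1 − 6Σd² / [n(n²−1)] = 1 − 6×72 / (8×63)
  = 1 − 432/504 = 1 − 0.8571 ≈ 0.143

0.143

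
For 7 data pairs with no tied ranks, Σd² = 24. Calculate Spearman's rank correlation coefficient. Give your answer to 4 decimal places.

0.5714

ρ = 1 − 6Σd² / [n(n²−1)] = 1 − 6×24 / (7×48)
  = 1 − 144/336 = 1 − 0.42857 ≈ 0.5714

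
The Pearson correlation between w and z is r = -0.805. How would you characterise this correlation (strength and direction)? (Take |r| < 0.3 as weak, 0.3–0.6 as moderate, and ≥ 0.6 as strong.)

strong negative

r = -0.805 < 0 so the relationship is negative.
|r| = 0.805, which falls in the strong range.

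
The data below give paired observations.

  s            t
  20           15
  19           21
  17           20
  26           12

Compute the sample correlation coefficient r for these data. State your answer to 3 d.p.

-0.872

n = 4, Σs = 82, Σt = 68, Σs² = 1726, Σt² = 1210, Σst = 1351
nΣst − ΣsΣt = 5404 − 5576 = -172
nΣs² − (Σs)² = 6904 − 6724 = 180; nΣt² − (Σt)² = 4840 − 4624 = 216
r = -172 / √(180 × 216) = -172 / 197.1801 ≈ -0.872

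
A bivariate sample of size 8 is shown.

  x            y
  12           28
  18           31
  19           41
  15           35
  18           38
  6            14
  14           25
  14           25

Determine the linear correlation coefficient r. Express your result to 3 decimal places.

0.904

n = 8, Σx = 116, Σy = 237, Σx² = 1806, Σy² = 7541, Σxy = 3666
nΣxy − ΣxΣy = 29328 − 27492 = 1836
nΣx² − (Σx)² = 14448 − 13456 = 992; nΣy² − (Σy)² = 60328 − 56169 = 4159
r = 1836 / √(992 × 4159) = 1836 / 2031.1888 ≈ 0.904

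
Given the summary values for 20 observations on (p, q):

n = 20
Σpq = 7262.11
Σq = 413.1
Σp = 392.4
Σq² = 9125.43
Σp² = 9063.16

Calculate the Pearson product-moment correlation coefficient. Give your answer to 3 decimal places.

r = (nΣpq − ΣpΣq) / √[(nΣp² − (Σp)²)(nΣq² − (Σq)²)]
Numerator: 20×7262.11 − 392.4×413.1 = -16858.24
Denominator: √[(181263.2 − 153977.76)(182508.6 − 170651.61)] = √[27285.44 × 11856.99] = 17986.7504
r = -16858.24 / 17986.7504 ≈ -0.937

-0.937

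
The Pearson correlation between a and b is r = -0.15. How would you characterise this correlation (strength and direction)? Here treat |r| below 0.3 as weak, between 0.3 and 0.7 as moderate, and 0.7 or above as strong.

weak negative

r = -0.15 < 0 so the relationship is negative.
|r| = 0.15, which falls in the weak range.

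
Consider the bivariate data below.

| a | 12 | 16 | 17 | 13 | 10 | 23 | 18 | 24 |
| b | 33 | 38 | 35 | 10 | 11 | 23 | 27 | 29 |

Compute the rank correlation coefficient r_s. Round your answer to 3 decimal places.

0.167

Rank a: 2, 4, 5, 3, 1, 7, 6, 8
Rank b: 6, 8, 7, 1, 2, 3, 4, 5
d = rank(a) − rank(b): -4, -4, -2, 2, -1, 4, 2, 3; Σd² = 70
ρ = 1 − 6Σd² / [n(n²−1)] = 1 − 6×70 / (8×63) = 1 − 420/504 ≈ 0.167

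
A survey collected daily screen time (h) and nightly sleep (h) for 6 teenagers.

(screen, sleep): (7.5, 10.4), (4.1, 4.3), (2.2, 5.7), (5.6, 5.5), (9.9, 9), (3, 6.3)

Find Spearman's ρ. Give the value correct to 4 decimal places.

0.4857

Rank screen: 5, 3, 1, 4, 6, 2
Rank sleep: 6, 1, 3, 2, 5, 4
d = rank(screen) − rank(sleep): -1, 2, -2, 2, 1, -2; Σd² = 18
ρ = 1 − 6Σd² / [n(n²−1)] = 1 − 6×18 / (6×35) = 1 − 108/210 ≈ 0.4857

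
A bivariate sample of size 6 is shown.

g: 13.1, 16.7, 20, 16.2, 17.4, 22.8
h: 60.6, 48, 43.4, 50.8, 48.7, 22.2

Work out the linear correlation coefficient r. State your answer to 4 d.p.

-0.9563

n = 6, Σg = 106.2, Σh = 273.7, Σg² = 1935.54, Σh² = 13305.09, Σgh = 4639.96
nΣgh − ΣgΣh = 27839.76 − 29066.94 = -1227.18
nΣg² − (Σg)² = 11613.24 − 11278.44 = 334.8; nΣh² − (Σh)² = 79830.54 − 74911.69 = 4918.85
r = -1227.18 / √(334.8 × 4918.85) = -1227.18 / 1283.2891 ≈ -0.9563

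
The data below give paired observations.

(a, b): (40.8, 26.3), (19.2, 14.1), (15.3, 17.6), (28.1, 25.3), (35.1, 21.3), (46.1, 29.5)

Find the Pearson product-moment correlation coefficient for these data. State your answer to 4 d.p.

n = 6, Σa = 184.6, Σb = 134.1, Σa² = 6414.2, Σb² = 3164.29, Σab = 4431.55
nΣab − ΣaΣb = 26589.3 − 24754.86 = 1834.44
nΣa² − (Σa)² = 38485.2 − 34077.16 = 4408.04; nΣb² − (Σb)² = 18985.74 − 17982.81 = 1002.93
r = 1834.44 / √(4408.04 × 1002.93) = 1834.44 / 2102.6068 ≈ 0.8725

0.8725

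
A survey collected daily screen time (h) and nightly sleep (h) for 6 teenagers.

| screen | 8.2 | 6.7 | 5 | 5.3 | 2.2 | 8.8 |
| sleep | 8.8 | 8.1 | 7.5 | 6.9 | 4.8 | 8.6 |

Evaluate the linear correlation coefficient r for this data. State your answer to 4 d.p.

n = 6, Σx = 36.2, Σy = 44.7, Σx² = 247.5, Σy² = 343.91, Σxy = 286.74
nΣxy − ΣxΣy = 1720.44 − 1618.14 = 102.3
nΣx² − (Σx)² = 1485 − 1310.44 = 174.56; nΣy² − (Σy)² = 2063.46 − 1998.09 = 65.37
r = 102.3 / √(174.56 × 65.37) = 102.3 / 106.8222 ≈ 0.9577

0.9577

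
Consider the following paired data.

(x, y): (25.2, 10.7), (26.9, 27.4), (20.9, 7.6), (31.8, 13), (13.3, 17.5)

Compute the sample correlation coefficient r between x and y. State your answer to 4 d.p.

n = 5, Σx = 118.1, Σy = 76.2, Σx² = 2983.59, Σy² = 1398.26, Σxy = 1811.69
nΣxy − ΣxΣy = 9058.45 − 8999.22 = 59.23
nΣx² − (Σx)² = 14917.95 − 13947.61 = 970.34; nΣy² − (Σy)² = 6991.3 − 5806.44 = 1184.86
r = 59.23 / √(970.34 × 1184.86) = 59.23 / 1072.2486 ≈ 0.0552

0.0552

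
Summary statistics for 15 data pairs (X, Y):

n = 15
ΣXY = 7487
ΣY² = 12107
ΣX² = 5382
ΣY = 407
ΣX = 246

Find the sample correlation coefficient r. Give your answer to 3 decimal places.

r = (nΣXY − ΣXΣY) / √[(nΣX² − (ΣX)²)(nΣY² − (ΣY)²)]
Numerator: 15×7487 − 246×407 = 12183
Denominator: √[(80730 − 60516)(181605 − 165649)] = √[20214 × 15956] = 17959.2479
r = 12183 / 17959.2479 ≈ 0.678

0.678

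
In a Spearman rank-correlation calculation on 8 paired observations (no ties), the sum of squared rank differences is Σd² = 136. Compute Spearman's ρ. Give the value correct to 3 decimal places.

-0.619

ρ = 1 − 6Σd² / [n(n²−1)] = 1 − 6×136 / (8×63)
  = 1 − 816/504 = 1 − 1.6190 ≈ -0.619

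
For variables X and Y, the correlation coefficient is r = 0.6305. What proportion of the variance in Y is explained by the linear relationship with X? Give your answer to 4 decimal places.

0.3975

r² = (0.6305)² = 0.3975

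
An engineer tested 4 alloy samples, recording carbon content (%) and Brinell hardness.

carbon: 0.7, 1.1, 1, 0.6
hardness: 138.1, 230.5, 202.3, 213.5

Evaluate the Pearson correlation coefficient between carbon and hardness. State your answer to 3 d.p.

0.481

n = 4, Σx = 3.4, Σy = 784.4, Σx² = 3.06, Σy² = 158709.4, Σxy = 680.62
nΣxy − ΣxΣy = 2722.48 − 2666.96 = 55.52
nΣx² − (Σx)² = 12.24 − 11.56 = 0.68; nΣy² − (Σy)² = 634837.6 − 615283.36 = 19554.24
r = 55.52 / √(0.68 × 19554.24) = 55.52 / 115.3121 ≈ 0.481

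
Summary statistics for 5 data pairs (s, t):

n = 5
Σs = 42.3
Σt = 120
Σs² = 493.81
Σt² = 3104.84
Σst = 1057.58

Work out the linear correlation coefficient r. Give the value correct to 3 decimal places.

0.242

r = (nΣst − ΣsΣt) / √[(nΣs² − (Σs)²)(nΣt² − (Σt)²)]
Numerator: 5×1057.58 − 42.3×120 = 211.9
Denominator: √[(2469.05 − 1789.29)(15524.2 − 14400)] = √[679.76 × 1124.2] = 874.1774
r = 211.9 / 874.1774 ≈ 0.242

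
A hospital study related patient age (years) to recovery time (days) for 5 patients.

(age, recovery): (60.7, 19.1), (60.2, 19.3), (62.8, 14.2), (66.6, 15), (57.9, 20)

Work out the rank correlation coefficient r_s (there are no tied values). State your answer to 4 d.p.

-0.9000

Rank age: 3, 2, 4, 5, 1
Rank recovery: 3, 4, 1, 2, 5
d = rank(age) − rank(recovery): 0, -2, 3, 3, -4; Σd² = 38
ρ = 1 − 6Σd² / [n(n²−1)] = 1 − 6×38 / (5×24) = 1 − 228/120 ≈ -0.9000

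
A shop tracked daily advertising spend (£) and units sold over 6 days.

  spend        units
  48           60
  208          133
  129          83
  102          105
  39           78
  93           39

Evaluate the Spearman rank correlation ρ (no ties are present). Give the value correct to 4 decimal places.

Rank spend: 2, 6, 5, 4, 1, 3
Rank units: 2, 6, 4, 5, 3, 1
d = rank(spend) − rank(units): 0, 0, 1, -1, -2, 2; Σd² = 10
ρ = 1 − 6Σd² / [n(n²−1)] = 1 − 6×10 / (6×35) = 1 − 60/210 ≈ 0.7143

0.7143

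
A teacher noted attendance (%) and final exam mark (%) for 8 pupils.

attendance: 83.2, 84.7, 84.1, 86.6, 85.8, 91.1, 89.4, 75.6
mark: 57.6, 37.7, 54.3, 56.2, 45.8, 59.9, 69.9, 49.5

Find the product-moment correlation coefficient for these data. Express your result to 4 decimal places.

n = 8, Σx = 680.5, Σy = 430.9, Σx² = 58037.27, Σy² = 23867.89, Σxy = 36796.85
nΣxy − ΣxΣy = 294374.8 − 293227.45 = 1147.35
nΣx² − (Σx)² = 464298.16 − 463080.25 = 1217.91; nΣy² − (Σy)² = 190943.12 − 185674.81 = 5268.31
r = 1147.35 / √(1217.91 × 5268.31) = 1147.35 / 2533.0471 ≈ 0.4530

0.4530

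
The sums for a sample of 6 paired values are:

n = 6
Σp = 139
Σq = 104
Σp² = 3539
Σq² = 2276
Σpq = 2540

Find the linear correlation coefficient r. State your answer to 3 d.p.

0.336

r = (nΣpq − ΣpΣq) / √[(nΣp² − (Σp)²)(nΣq² − (Σq)²)]
Numerator: 6×2540 − 139×104 = 784
Denominator: √[(21234 − 19321)(13656 − 10816)] = √[1913 × 2840] = 2330.8625
r = 784 / 2330.8625 ≈ 0.336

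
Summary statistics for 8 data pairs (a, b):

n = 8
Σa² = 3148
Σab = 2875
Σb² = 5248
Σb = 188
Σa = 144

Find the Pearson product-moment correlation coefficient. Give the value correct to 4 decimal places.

r = (nΣab − ΣaΣb) / √[(nΣa² − (Σa)²)(nΣb² − (Σb)²)]
Numerator: 8×2875 − 144×188 = -4072
Denominator: √[(25184 − 20736)(41984 − 35344)] = √[4448 × 6640] = 5434.5855
r = -4072 / 5434.5855 ≈ -0.7493

-0.7493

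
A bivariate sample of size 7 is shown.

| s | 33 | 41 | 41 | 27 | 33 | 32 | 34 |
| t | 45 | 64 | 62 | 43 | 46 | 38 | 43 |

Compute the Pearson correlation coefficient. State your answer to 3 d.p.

n = 7, Σs = 241, Σt = 341, Σs² = 8449, Σt² = 17223, Σst = 12008
nΣst − ΣsΣt = 84056 − 82181 = 1875
nΣs² − (Σs)² = 59143 − 58081 = 1062; nΣt² − (Σt)² = 120561 − 116281 = 4280
r = 1875 / √(1062 × 4280) = 1875 / 2131.9850 ≈ 0.879

0.879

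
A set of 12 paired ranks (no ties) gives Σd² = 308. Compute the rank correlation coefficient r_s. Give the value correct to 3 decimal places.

-0.077

ρ = 1 − 6Σd² / [n(n²−1)] = 1 − 6×308 / (12×143)
  = 1 − 1848/1716 = 1 − 1.0769 ≈ -0.077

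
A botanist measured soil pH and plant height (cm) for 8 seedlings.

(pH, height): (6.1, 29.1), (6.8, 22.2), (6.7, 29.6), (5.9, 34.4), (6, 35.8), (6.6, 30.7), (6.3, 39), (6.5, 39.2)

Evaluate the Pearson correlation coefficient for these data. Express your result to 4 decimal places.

-0.4845

n = 8, Σx = 50.9, Σy = 260, Σx² = 324.65, Σy² = 8680.94, Σxy = 1647.67
nΣxy − ΣxΣy = 13181.36 − 13234 = -52.64
nΣx² − (Σx)² = 2597.2 − 2590.81 = 6.39; nΣy² − (Σy)² = 69447.52 − 67600 = 1847.52
r = -52.64 / √(6.39 × 1847.52) = -52.64 / 108.6538 ≈ -0.4845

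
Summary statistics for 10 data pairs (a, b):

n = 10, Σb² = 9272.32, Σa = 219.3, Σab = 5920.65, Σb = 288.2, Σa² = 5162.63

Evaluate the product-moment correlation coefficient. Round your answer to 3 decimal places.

-0.684

r = (nΣab − ΣaΣb) / √[(nΣa² − (Σa)²)(nΣb² − (Σb)²)]
Numerator: 10×5920.65 − 219.3×288.2 = -3995.76
Denominator: √[(51626.3 − 48092.49)(92723.2 − 83059.24)] = √[3533.81 × 9663.96] = 5843.8513
r = -3995.76 / 5843.8513 ≈ -0.684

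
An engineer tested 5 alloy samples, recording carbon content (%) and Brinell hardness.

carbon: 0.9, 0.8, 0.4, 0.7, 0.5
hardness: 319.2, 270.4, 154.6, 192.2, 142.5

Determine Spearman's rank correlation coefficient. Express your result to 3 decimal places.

Rank carbon: 5, 4, 1, 3, 2
Rank hardness: 5, 4, 2, 3, 1
d = rank(carbon) − rank(hardness): 0, 0, -1, 0, 1; Σd² = 2
ρ = 1 − 6Σd² / [n(n²−1)] = 1 − 6×2 / (5×24) = 1 − 12/120 ≈ 0.900

0.900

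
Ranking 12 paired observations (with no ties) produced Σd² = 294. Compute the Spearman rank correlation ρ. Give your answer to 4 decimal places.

ρ = 1 − 6Σd² / [n(n²−1)] = 1 − 6×294 / (12×143)
  = 1 − 1764/1716 = 1 − 1.02797 ≈ -0.0280

-0.0280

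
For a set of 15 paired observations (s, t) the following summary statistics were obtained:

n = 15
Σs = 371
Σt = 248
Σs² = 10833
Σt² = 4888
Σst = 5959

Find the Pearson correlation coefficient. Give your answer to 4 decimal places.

-0.1531

r = (nΣst − ΣsΣt) / √[(nΣs² − (Σs)²)(nΣt² − (Σt)²)]
Numerator: 15×5959 − 371×248 = -2623
Denominator: √[(162495 − 137641)(73320 − 61504)] = √[24854 × 11816] = 17136.9444
r = -2623 / 17136.9444 ≈ -0.1531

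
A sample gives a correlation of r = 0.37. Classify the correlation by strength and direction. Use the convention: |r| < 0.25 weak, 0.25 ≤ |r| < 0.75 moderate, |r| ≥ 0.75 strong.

r = 0.37 > 0 so the relationship is positive.
|r| = 0.37, which falls in the moderate range.

moderate positive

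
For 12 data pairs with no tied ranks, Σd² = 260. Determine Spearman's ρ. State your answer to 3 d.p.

ρ = 1 − 6Σd² / [n(n²−1)] = 1 − 6×260 / (12×143)
  = 1 − 1560/1716 = 1 − 0.9091 ≈ 0.091

0.091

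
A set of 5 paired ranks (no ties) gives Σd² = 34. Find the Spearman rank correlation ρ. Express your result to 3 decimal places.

-0.700

ρ = 1 − 6Σd² / [n(n²−1)] = 1 − 6×34 / (5×24)
  = 1 − 204/120 = 1 − 1.7000 ≈ -0.700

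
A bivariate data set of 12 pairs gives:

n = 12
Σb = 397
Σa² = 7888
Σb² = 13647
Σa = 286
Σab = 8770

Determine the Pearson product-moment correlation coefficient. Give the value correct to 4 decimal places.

r = (nΣab − ΣaΣb) / √[(nΣa² − (Σa)²)(nΣb² − (Σb)²)]
Numerator: 12×8770 − 286×397 = -8302
Denominator: √[(94656 − 81796)(163764 − 157609)] = √[12860 × 6155] = 8896.8140
r = -8302 / 8896.8140 ≈ -0.9331

-0.9331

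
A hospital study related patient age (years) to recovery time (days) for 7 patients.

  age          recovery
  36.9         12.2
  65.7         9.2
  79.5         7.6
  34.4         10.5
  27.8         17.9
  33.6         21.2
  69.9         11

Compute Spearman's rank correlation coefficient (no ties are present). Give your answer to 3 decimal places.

Rank age: 4, 5, 7, 3, 1, 2, 6
Rank recovery: 5, 2, 1, 3, 6, 7, 4
d = rank(age) − rank(recovery): -1, 3, 6, 0, -5, -5, 2; Σd² = 100
ρ = 1 − 6Σd² / [n(n²−1)] = 1 − 6×100 / (7×48) = 1 − 600/336 ≈ -0.786

-0.786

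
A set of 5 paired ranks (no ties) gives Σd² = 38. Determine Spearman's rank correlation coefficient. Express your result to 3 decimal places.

ρ = 1 − 6Σd² / [n(n²−1)] = 1 − 6×38 / (5×24)
  = 1 − 228/120 = 1 − 1.9000 ≈ -0.900

-0.900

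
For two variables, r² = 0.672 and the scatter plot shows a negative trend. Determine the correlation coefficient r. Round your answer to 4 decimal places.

-0.8198

|r| = √0.672 = 0.8198
The association is negative, so r = −0.8198.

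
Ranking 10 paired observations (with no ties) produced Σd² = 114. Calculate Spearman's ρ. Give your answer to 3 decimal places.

0.309

ρ = 1 − 6Σd² / [n(n²−1)] = 1 − 6×114 / (10×99)
  = 1 − 684/990 = 1 − 0.6909 ≈ 0.309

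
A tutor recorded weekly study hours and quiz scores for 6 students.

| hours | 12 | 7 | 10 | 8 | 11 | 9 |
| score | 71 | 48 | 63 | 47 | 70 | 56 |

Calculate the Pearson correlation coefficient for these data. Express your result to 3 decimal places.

n = 6, Σx = 57, Σy = 355, Σx² = 559, Σy² = 21559, Σxy = 3468
nΣxy − ΣxΣy = 20808 − 20235 = 573
nΣx² − (Σx)² = 3354 − 3249 = 105; nΣy² − (Σy)² = 129354 − 126025 = 3329
r = 573 / √(105 × 3329) = 573 / 591.2233 ≈ 0.969

0.969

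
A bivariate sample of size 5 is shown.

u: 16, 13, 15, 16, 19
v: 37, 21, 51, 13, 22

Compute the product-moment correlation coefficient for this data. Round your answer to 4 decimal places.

-0.1462

n = 5, Σu = 79, Σv = 144, Σu² = 1267, Σv² = 5064, Σuv = 2256
nΣuv − ΣuΣv = 11280 − 11376 = -96
nΣu² − (Σu)² = 6335 − 6241 = 94; nΣv² − (Σv)² = 25320 − 20736 = 4584
r = -96 / √(94 × 4584) = -96 / 656.4267 ≈ -0.1462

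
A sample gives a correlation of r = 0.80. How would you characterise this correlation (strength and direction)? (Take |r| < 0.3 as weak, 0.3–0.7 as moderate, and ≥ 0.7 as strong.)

r = 0.80 > 0 so the relationship is positive.
|r| = 0.80, which falls in the strong range.

strong positive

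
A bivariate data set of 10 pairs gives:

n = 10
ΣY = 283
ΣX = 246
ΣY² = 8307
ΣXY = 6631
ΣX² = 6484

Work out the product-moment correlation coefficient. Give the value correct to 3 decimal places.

-0.921

r = (nΣXY − ΣXΣY) / √[(nΣX² − (ΣX)²)(nΣY² − (ΣY)²)]
Numerator: 10×6631 − 246×283 = -3308
Denominator: √[(64840 − 60516)(83070 − 80089)] = √[4324 × 2981] = 3590.2429
r = -3308 / 3590.2429 ≈ -0.921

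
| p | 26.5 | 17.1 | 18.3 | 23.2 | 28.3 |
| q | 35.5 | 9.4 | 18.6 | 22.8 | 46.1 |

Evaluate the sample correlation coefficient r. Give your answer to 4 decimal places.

0.9599

n = 5, Σp = 113.4, Σq = 132.4, Σp² = 2668.68, Σq² = 4339.62, Σpq = 3275.46
nΣpq − ΣpΣq = 16377.3 − 15014.16 = 1363.14
nΣp² − (Σp)² = 13343.4 − 12859.56 = 483.84; nΣq² − (Σq)² = 21698.1 − 17529.76 = 4168.34
r = 1363.14 / √(483.84 × 4168.34) = 1363.14 / 1420.1442 ≈ 0.9599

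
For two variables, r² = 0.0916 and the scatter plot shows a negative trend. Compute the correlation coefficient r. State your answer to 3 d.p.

-0.303

|r| = √0.0916 = 0.303
The association is negative, so r = −0.303.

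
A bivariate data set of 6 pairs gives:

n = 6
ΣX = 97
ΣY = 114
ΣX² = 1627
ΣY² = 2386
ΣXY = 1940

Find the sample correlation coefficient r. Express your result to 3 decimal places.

r = (nΣXY − ΣXΣY) / √[(nΣX² − (ΣX)²)(nΣY² − (ΣY)²)]
Numerator: 6×1940 − 97×114 = 582
Denominator: √[(9762 − 9409)(14316 − 12996)] = √[353 × 1320] = 682.6126
r = 582 / 682.6126 ≈ 0.853

0.853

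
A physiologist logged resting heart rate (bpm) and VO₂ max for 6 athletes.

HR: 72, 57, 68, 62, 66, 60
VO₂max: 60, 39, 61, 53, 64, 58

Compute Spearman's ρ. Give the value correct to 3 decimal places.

Rank HR: 6, 1, 5, 3, 4, 2
Rank VO₂max: 4, 1, 5, 2, 6, 3
d = rank(HR) − rank(VO₂max): 2, 0, 0, 1, -2, -1; Σd² = 10
ρ = 1 − 6Σd² / [n(n²−1)] = 1 − 6×10 / (6×35) = 1 − 60/210 ≈ 0.714

0.714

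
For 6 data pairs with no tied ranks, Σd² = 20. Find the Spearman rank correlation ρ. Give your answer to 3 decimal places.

ρ = 1 − 6Σd² / [n(n²−1)] = 1 − 6×20 / (6×35)
  = 1 − 120/210 = 1 − 0.5714 ≈ 0.429

0.429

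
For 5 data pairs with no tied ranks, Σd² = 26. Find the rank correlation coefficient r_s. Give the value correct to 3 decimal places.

-0.300

ρ = 1 − 6Σd² / [n(n²−1)] = 1 − 6×26 / (5×24)
  = 1 − 156/120 = 1 − 1.3000 ≈ -0.300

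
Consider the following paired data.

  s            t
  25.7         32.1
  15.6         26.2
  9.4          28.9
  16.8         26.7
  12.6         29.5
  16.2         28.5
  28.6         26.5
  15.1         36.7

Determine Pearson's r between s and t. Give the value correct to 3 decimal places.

-0.093

n = 8, Σs = 140, Σt = 235.1, Σs² = 2741.62, Σt² = 6996.59, Σst = 4099.38
nΣst − ΣsΣt = 32795.04 − 32914 = -118.96
nΣs² − (Σs)² = 21932.96 − 19600 = 2332.96; nΣt² − (Σt)² = 55972.72 − 55272.01 = 700.71
r = -118.96 / √(2332.96 × 700.71) = -118.96 / 1278.5650 ≈ -0.093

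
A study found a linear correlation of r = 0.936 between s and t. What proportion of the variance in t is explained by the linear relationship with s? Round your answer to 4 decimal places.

0.8761

r² = (0.936)² = 0.8761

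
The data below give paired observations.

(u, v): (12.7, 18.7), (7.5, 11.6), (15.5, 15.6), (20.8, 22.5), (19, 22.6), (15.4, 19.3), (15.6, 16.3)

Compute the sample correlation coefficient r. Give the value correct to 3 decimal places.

n = 7, Σu = 106.5, Σv = 126.6, Σu² = 1731.95, Σv² = 2382.8, Σuv = 2015.19
nΣuv − ΣuΣv = 14106.33 − 13482.9 = 623.43
nΣu² − (Σu)² = 12123.65 − 11342.25 = 781.4; nΣv² − (Σv)² = 16679.6 − 16027.56 = 652.04
r = 623.43 / √(781.4 × 652.04) = 623.43 / 713.7955 ≈ 0.873

0.873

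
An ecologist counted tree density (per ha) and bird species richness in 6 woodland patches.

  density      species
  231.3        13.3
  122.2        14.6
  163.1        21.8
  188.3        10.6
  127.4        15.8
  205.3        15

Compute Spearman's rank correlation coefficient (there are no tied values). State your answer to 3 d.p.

-0.371

Rank density: 6, 1, 3, 4, 2, 5
Rank species: 2, 3, 6, 1, 5, 4
d = rank(density) − rank(species): 4, -2, -3, 3, -3, 1; Σd² = 48
ρ = 1 − 6Σd² / [n(n²−1)] = 1 − 6×48 / (6×35) = 1 − 288/210 ≈ -0.371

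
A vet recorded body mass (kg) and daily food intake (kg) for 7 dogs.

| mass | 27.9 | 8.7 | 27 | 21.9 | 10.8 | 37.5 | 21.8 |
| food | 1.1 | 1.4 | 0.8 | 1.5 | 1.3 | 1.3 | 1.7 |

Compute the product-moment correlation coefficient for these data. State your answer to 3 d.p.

-0.295

n = 7, Σx = 155.6, Σy = 9.1, Σx² = 4060.84, Σy² = 12.33, Σxy = 197.17
nΣxy − ΣxΣy = 1380.19 − 1415.96 = -35.77
nΣx² − (Σx)² = 28425.88 − 24211.36 = 4214.52; nΣy² − (Σy)² = 86.31 − 82.81 = 3.5
r = -35.77 / √(4214.52 × 3.5) = -35.77 / 121.4530 ≈ -0.295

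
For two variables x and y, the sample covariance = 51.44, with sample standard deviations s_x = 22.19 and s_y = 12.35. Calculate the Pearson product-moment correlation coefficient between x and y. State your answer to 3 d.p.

r = Cov(x,y) / (s_x · s_y) = 51.44 / (22.19 × 12.35)
  = 51.44 / 274.0465 ≈ 0.188

0.188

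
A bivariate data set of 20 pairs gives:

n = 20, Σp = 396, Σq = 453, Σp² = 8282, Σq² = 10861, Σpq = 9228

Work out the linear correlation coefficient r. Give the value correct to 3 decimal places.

0.502

r = (nΣpq − ΣpΣq) / √[(nΣp² − (Σp)²)(nΣq² − (Σq)²)]
Numerator: 20×9228 − 396×453 = 5172
Denominator: √[(165640 − 156816)(217220 − 205209)] = √[8824 × 12011] = 10294.9048
r = 5172 / 10294.9048 ≈ 0.502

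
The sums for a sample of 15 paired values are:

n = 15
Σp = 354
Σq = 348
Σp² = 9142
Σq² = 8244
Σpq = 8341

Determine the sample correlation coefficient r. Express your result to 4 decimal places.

r = (nΣpq − ΣpΣq) / √[(nΣp² − (Σp)²)(nΣq² − (Σq)²)]
Numerator: 15×8341 − 354×348 = 1923
Denominator: √[(137130 − 125316)(123660 − 121104)] = √[11814 × 2556] = 5495.1419
r = 1923 / 5495.1419 ≈ 0.3499

0.3499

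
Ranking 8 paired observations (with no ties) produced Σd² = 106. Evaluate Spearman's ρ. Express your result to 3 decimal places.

ρ = 1 − 6Σd² / [n(n²−1)] = 1 − 6×106 / (8×63)
  = 1 − 636/504 = 1 − 1.2619 ≈ -0.262

-0.262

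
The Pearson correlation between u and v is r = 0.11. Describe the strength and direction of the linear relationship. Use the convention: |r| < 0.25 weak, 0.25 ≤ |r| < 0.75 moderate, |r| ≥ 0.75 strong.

r = 0.11 > 0 so the relationship is positive.
|r| = 0.11, which falls in the weak range.

weak positive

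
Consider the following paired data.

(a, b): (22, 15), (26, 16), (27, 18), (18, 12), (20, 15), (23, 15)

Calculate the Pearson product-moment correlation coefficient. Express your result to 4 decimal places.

n = 6, Σa = 136, Σb = 91, Σa² = 3142, Σb² = 1399, Σab = 2093
nΣab − ΣaΣb = 12558 − 12376 = 182
nΣa² − (Σa)² = 18852 − 18496 = 356; nΣb² − (Σb)² = 8394 − 8281 = 113
r = 182 / √(356 × 113) = 182 / 200.5692 ≈ 0.9074

0.9074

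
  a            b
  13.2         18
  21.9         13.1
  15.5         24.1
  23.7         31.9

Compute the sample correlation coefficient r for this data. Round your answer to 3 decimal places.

n = 4, Σa = 74.3, Σb = 87.1, Σa² = 1455.79, Σb² = 2094.03, Σab = 1654.07
nΣab − ΣaΣb = 6616.28 − 6471.53 = 144.75
nΣa² − (Σa)² = 5823.16 − 5520.49 = 302.67; nΣb² − (Σb)² = 8376.12 − 7586.41 = 789.71
r = 144.75 / √(302.67 × 789.71) = 144.75 / 488.8983 ≈ 0.296

0.296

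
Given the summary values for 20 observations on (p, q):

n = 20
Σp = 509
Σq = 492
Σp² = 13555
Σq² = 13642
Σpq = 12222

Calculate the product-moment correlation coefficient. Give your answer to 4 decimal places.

r = (nΣpq − ΣpΣq) / √[(nΣp² − (Σp)²)(nΣq² − (Σq)²)]
Numerator: 20×12222 − 509×492 = -5988
Denominator: √[(271100 − 259081)(272840 − 242064)] = √[12019 × 30776] = 19232.6999
r = -5988 / 19232.6999 ≈ -0.3113

-0.3113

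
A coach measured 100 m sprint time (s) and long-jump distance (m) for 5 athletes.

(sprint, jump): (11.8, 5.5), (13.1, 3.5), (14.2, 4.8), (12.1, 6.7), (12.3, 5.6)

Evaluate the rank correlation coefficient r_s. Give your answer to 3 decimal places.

-0.600

Rank sprint: 1, 4, 5, 2, 3
Rank jump: 3, 1, 2, 5, 4
d = rank(sprint) − rank(jump): -2, 3, 3, -3, -1; Σd² = 32
ρ = 1 − 6Σd² / [n(n²−1)] = 1 − 6×32 / (5×24) = 1 − 192/120 ≈ -0.600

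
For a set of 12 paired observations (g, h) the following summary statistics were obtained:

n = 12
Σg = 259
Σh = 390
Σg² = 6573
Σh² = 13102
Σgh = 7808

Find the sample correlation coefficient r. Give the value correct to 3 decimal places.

r = (nΣgh − ΣgΣh) / √[(nΣg² − (Σg)²)(nΣh² − (Σh)²)]
Numerator: 12×7808 − 259×390 = -7314
Denominator: √[(78876 − 67081)(157224 − 152100)] = √[11795 × 5124] = 7774.1610
r = -7314 / 7774.1610 ≈ -0.941

-0.941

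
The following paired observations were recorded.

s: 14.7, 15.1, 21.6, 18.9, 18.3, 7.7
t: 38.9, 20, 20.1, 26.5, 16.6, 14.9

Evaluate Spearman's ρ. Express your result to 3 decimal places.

0.314

Rank s: 2, 3, 6, 5, 4, 1
Rank t: 6, 3, 4, 5, 2, 1
d = rank(s) − rank(t): -4, 0, 2, 0, 2, 0; Σd² = 24
ρ = 1 − 6Σd² / [n(n²−1)] = 1 − 6×24 / (6×35) = 1 − 144/210 ≈ 0.314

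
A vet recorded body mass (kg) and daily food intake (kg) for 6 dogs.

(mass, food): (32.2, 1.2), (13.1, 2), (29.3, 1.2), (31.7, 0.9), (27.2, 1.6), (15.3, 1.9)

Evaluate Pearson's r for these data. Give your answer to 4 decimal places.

-0.9299

n = 6, Σx = 148.8, Σy = 8.8, Σx² = 4045.76, Σy² = 13.86, Σxy = 201.12
nΣxy − ΣxΣy = 1206.72 − 1309.44 = -102.72
nΣx² − (Σx)² = 24274.56 − 22141.44 = 2133.12; nΣy² − (Σy)² = 83.16 − 77.44 = 5.72
r = -102.72 / √(2133.12 × 5.72) = -102.72 / 110.4602 ≈ -0.9299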